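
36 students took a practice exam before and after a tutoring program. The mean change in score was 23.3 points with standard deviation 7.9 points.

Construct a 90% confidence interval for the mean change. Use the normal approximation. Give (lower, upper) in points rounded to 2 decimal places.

(21.13, 25.47)

This is a matched-pairs design, so SE = s_d/√n = 7.9/√36 = 1.3167.
Margin = 1.645 × 1.3167 = 2.1660; the interval is 23.3 ± 2.1660 = (21.13, 25.47).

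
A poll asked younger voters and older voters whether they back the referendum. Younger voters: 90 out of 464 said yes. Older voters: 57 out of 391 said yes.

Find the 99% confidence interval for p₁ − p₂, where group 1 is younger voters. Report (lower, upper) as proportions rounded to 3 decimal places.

(-0.018, 0.114)

Sample proportions: 90/464 = 0.1940, 57/391 = 0.1458.
Each SE is √(p̂(1−p̂)/n): √(0.1940·0.8060/464) = 0.01836 and √(0.1458·0.8542/391) = 0.01785.
SE(p̂₁ − p̂₂) = √(SE₁² + SE₂²) = √(0.0003370896 + 0.0003186225) = 0.02561, since the two samples are independent.
At 99% confidence z* = 2.576; margin = 2.576 × 0.02561 = 0.06597.
The difference is 0.1940 − 0.1458 = 0.0482, so the interval is 0.0482 ± 0.06597 = (-0.018, 0.114).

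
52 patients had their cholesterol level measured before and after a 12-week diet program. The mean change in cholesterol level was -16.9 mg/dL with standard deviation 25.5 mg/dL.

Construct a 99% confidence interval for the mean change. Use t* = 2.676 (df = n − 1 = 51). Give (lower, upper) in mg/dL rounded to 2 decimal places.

(-26.36, -7.44)

This is a matched-pairs design, so SE = s_d/√n = 25.5/√52 = 3.5362.
Margin = 2.676 × 3.5362 = 9.4629; the interval is -16.9 ± 9.4629 = (-26.36, -7.44).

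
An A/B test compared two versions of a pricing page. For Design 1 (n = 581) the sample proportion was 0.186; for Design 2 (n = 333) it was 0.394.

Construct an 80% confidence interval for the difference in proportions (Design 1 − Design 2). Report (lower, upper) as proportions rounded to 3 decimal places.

The two standard errors are √(0.1860×0.8140/581) = 0.01614 and √(0.3940×0.6060/333) = 0.02678.
Because the samples are independent, SE_diff = √(0.01614² + 0.02678²) = 0.03127.
Using z* = 1.282 for 80%, ME = 1.282 × 0.03127 = 0.04009.
p̂₁ − p̂₂ = -0.2080; interval -0.2080 ± 0.04009 gives (-0.248, -0.168).

(-0.248, -0.168)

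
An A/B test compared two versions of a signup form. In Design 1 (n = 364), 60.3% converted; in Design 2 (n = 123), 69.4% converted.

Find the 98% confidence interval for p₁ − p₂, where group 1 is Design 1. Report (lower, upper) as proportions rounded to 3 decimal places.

(-0.205, 0.023)

SE₁ = √(p̂₁(1−p̂₁)/n₁) = √(0.6030·0.3970/364) = 0.02565; SE₂ = √(0.6940·0.3060/123) = 0.04155.
Independent samples: SE of the difference = √(SE₁² + SE₂²) = √(0.0006579225 + 0.0017264025) = 0.04883.
z* for 98% confidence is 2.326, so the margin of error is 2.326 × 0.04883 = 0.11358.
Point estimate p̂₁ − p̂₂ = 0.6030 − 0.6940 = -0.0910.
-0.0910 ± 0.11358 → (-0.205, 0.023).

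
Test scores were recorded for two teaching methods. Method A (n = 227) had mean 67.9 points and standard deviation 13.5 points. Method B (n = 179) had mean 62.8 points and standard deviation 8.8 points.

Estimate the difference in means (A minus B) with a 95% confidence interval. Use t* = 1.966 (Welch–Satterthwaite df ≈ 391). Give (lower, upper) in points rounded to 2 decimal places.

(2.91, 7.29)

Standard errors of each mean: 13.5/√227 = 0.8960 and 8.8/√179 = 0.6577.
SE(x̄₁ − x̄₂) = √(0.8960² + 0.6577²) = 1.1115 for independent samples with unequal variances.
With t* = 1.966, the margin is 1.966 × 1.1115 = 2.1852.
x̄₁ − x̄₂ = 67.9 − 62.8 = 5.1000; the interval is 5.1000 ± 2.1852 = (2.91, 7.29).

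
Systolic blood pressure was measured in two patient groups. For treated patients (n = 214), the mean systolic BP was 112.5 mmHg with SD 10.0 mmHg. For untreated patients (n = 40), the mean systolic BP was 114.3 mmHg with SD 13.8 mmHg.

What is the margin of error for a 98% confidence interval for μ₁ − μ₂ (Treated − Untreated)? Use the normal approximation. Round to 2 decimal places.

5.32

Per-group SEs: s₁/√n₁ = 10.0/√214 = 0.6836, s₂/√n₂ = 13.8/√40 = 2.1820.
Unpooled SE of the difference: √(0.46730896 + 4.761124) = 2.2866.
Margin of error = z* · SE = 2.326 × 2.2866 = 5.3186.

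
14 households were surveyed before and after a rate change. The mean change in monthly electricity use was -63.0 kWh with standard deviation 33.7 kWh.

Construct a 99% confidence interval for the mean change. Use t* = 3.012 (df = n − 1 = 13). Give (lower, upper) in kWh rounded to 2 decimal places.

Paired design: SE = s_d/√n = 33.7/√14 = 9.0067.
t* = 3.012; margin of error = 3.012 × 9.0067 = 27.1282.
-63.0 ± 27.1282 → (-90.13, -35.87).

(-90.13, -35.87)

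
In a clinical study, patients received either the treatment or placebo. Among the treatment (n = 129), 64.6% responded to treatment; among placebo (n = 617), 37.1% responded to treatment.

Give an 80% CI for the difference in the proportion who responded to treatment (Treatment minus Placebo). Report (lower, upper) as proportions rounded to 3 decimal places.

SE₁ = √(p̂₁(1−p̂₁)/n₁) = √(0.6460·0.3540/129) = 0.04210; SE₂ = √(0.3710·0.6290/617) = 0.01945.
Independent samples: SE of the difference = √(SE₁² + SE₂²) = √(0.00177241 + 0.0003783025) = 0.04638.
z* for 80% confidence is 1.282, so the margin of error is 1.282 × 0.04638 = 0.05946.
Point estimate p̂₁ − p̂₂ = 0.6460 − 0.3710 = 0.2750.
0.2750 ± 0.05946 → (0.216, 0.334).

(0.216, 0.334)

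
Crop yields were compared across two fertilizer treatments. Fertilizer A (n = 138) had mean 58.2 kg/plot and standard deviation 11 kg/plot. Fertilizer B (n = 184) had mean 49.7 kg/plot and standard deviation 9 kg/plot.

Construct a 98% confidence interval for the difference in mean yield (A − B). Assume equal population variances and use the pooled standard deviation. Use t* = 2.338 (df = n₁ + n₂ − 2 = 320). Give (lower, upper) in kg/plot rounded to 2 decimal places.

(5.89, 11.11)

Pooled variance s_p² = [137·11² + 183·9²] / (138+184−2) = 98.1250, so s_p = 9.9058.
SE_diff = s_p·√(1/n₁ + 1/n₂) = 9.9058·√(1/138 + 1/184) = 1.1155.
t* = 2.338; margin = 2.338 × 1.1155 = 2.6080.
Difference = 58.2 − 49.7 = 8.5000.
8.5000 ± 2.6080 → (5.89, 11.11).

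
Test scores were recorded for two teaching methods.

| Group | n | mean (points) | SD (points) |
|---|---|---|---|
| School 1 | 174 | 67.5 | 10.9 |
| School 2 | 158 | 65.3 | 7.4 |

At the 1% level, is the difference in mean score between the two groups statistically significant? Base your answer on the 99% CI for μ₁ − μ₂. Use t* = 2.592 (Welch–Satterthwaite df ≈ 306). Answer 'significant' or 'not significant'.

not significant

Per-group SEs: s₁/√n₁ = 10.9/√174 = 0.8263, s₂/√n₂ = 7.4/√158 = 0.5887.
Unpooled SE of the difference: √(0.68277169 + 0.34656769) = 1.0146.
Margin of error = t* · SE = 2.592 × 1.0146 = 2.6298.
x̄₁ − x̄₂ = 67.5 − 65.3 = 2.2000.
CI: 2.2000 ± 2.6298 = (-0.4298, 4.8298).
The interval (-0.4298, 4.8298) contains 0, so the difference is not significant.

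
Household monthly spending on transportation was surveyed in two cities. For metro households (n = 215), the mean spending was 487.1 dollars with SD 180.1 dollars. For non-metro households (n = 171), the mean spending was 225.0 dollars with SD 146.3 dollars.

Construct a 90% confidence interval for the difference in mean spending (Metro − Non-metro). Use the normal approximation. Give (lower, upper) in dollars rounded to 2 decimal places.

(234.77, 289.43)

SE₁ = s₁/√n₁ = 180.1/√215 = 12.2827; SE₂ = 146.3/√171 = 11.1878.
Independent samples, unequal variances: SE_diff = √(SE₁² + SE₂²) = √(150.86471929 + 125.16686884) = 16.6142.
z* = 1.645, so margin of error = 1.645 × 16.6142 = 27.3304.
Difference in means = 487.1 − 225.0 = 262.1000.
262.1000 ± 27.3304 → (234.77, 289.43).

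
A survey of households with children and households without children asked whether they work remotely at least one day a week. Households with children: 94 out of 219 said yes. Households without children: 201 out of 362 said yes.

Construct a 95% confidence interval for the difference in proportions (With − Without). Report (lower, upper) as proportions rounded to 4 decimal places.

(-0.2092, -0.0428)

p̂₁ = 94/219 = 0.4292 and p̂₂ = 201/362 = 0.5552.
SE₁ = √(p̂₁(1−p̂₁)/n₁) = √(0.4292·0.5708/219) = 0.03345; SE₂ = √(0.5552·0.4448/362) = 0.02612.
Independent samples: SE of the difference = √(SE₁² + SE₂²) = √(0.0011189025 + 0.0006822544) = 0.04244.
z* for 95% confidence is 1.960, so the margin of error is 1.960 × 0.04244 = 0.08318.
Point estimate p̂₁ − p̂₂ = 0.4292 − 0.5552 = -0.1260.
-0.1260 ± 0.08318 → (-0.2092, -0.0428).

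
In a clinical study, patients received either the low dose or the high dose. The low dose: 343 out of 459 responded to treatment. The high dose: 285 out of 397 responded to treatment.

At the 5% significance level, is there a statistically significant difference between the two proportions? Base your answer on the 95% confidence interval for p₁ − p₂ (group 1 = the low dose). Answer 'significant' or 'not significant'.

not significant

p̂₁ = 343/459 = 0.7473 and p̂₂ = 285/397 = 0.7179.
SE₁ = √(p̂₁(1−p̂₁)/n₁) = √(0.7473·0.2527/459) = 0.02028; SE₂ = √(0.7179·0.2821/397) = 0.02259.
Independent samples: SE of the difference = √(SE₁² + SE₂²) = √(0.0004112784 + 0.0005103081) = 0.03036.
z* for 95% confidence is 1.960, so the margin of error is 1.960 × 0.03036 = 0.05951.
Point estimate p̂₁ − p̂₂ = 0.7473 − 0.7179 = 0.0294.
0.0294 ± 0.05951 → (-0.03011, 0.08891).
The interval (-0.03011, 0.08891) contains 0, so the difference is not significant.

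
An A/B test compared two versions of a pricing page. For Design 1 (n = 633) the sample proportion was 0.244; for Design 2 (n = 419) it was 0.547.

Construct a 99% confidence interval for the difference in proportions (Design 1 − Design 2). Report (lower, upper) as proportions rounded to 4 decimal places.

Each SE is √(p̂(1−p̂)/n): √(0.2440·0.7560/633) = 0.01707 and √(0.5470·0.4530/419) = 0.02432.
SE(p̂₁ − p̂₂) = √(SE₁² + SE₂²) = √(0.0002913849 + 0.0005914624) = 0.02971, since the two samples are independent.
At 99% confidence z* = 2.576; margin = 2.576 × 0.02971 = 0.07653.
The difference is 0.2440 − 0.5470 = -0.3030, so the interval is -0.3030 ± 0.07653 = (-0.3795, -0.2265).

(-0.3795, -0.2265)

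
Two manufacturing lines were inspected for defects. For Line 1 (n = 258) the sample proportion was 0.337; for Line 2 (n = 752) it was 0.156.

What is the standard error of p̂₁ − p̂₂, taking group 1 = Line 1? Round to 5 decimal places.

Each SE is √(p̂(1−p̂)/n): √(0.3370·0.6630/258) = 0.02943 and √(0.1560·0.8440/752) = 0.01323.
SE(p̂₁ − p̂₂) = √(SE₁² + SE₂²) = √(0.0008661249 + 0.0001750329) = 0.03227, since the two samples are independent.

0.03227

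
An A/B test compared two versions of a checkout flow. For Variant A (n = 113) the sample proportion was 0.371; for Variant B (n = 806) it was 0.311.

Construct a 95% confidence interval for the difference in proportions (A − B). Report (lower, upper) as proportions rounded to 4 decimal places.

The two standard errors are √(0.3710×0.6290/113) = 0.04544 and √(0.3110×0.6890/806) = 0.01631.
Because the samples are independent, SE_diff = √(0.04544² + 0.01631²) = 0.04828.
Using z* = 1.960 for 95%, ME = 1.960 × 0.04828 = 0.09463.
p̂₁ − p̂₂ = 0.0600; interval 0.0600 ± 0.09463 gives (-0.0346, 0.1546).

(-0.0346, 0.1546)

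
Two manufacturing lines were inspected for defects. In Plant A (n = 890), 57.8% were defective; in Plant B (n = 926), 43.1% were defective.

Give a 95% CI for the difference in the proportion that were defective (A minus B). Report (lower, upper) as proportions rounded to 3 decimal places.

The two standard errors are √(0.5780×0.4220/890) = 0.01655 and √(0.4310×0.5690/926) = 0.01627.
Because the samples are independent, SE_diff = √(0.01655² + 0.01627²) = 0.02321.
Using z* = 1.960 for 95%, ME = 1.960 × 0.02321 = 0.04549.
p̂₁ − p̂₂ = 0.1470; interval 0.1470 ± 0.04549 gives (0.102, 0.192).

(0.102, 0.192)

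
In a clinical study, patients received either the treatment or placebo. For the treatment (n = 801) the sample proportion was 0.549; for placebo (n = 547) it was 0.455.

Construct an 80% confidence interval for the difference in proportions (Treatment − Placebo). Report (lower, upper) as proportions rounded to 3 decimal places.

(0.059, 0.129)

The two standard errors are √(0.5490×0.4510/801) = 0.01758 and √(0.4550×0.5450/547) = 0.02129.
Because the samples are independent, SE_diff = √(0.01758² + 0.02129²) = 0.02761.
Using z* = 1.282 for 80%, ME = 1.282 × 0.02761 = 0.03540.
p̂₁ − p̂₂ = 0.0940; interval 0.0940 ± 0.03540 gives (0.059, 0.129).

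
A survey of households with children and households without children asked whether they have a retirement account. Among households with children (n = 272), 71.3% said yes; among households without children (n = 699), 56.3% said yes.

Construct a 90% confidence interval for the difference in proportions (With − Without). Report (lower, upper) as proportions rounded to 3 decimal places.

The two standard errors are √(0.7130×0.2870/272) = 0.02743 and √(0.5630×0.4370/699) = 0.01876.
Because the samples are independent, SE_diff = √(0.02743² + 0.01876²) = 0.03323.
Using z* = 1.645 for 90%, ME = 1.645 × 0.03323 = 0.05466.
p̂₁ − p̂₂ = 0.1500; interval 0.1500 ± 0.05466 gives (0.095, 0.205).

(0.095, 0.205)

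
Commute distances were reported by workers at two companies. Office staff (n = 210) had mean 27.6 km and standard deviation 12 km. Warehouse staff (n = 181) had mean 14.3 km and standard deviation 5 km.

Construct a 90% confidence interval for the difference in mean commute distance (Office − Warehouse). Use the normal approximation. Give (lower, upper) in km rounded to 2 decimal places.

Per-group SEs: s₁/√n₁ = 12/√210 = 0.8281, s₂/√n₂ = 5/√181 = 0.3716.
Unpooled SE of the difference: √(0.68574961 + 0.13808656) = 0.9077.
Margin of error = z* · SE = 1.645 × 0.9077 = 1.4932.
x̄₁ − x̄₂ = 27.6 − 14.3 = 13.3000.
CI: 13.3000 ± 1.4932 = (11.81, 14.79).

(11.81, 14.79)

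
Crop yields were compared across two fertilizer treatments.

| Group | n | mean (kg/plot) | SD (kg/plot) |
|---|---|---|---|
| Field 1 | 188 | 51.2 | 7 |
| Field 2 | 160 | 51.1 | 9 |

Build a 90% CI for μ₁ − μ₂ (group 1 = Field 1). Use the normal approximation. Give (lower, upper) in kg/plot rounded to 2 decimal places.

(-1.34, 1.54)

Standard errors of each mean: 7/√188 = 0.5105 and 9/√160 = 0.7115.
SE(x̄₁ − x̄₂) = √(0.5105² + 0.7115²) = 0.8757 for independent samples with unequal variances.
With z* = 1.645, the margin is 1.645 × 0.8757 = 1.4405.
x̄₁ − x̄₂ = 51.2 − 51.1 = 0.1000; the interval is 0.1000 ± 1.4405 = (-1.34, 1.54).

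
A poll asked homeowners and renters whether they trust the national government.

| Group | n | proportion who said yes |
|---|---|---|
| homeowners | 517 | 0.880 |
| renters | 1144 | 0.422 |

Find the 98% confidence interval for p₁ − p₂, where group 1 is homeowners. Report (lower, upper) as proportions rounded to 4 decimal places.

The two standard errors are √(0.8800×0.1200/517) = 0.01429 and √(0.4220×0.5780/1144) = 0.01460.
Because the samples are independent, SE_diff = √(0.01429² + 0.01460²) = 0.02043.
Using z* = 2.326 for 98%, ME = 2.326 × 0.02043 = 0.04752.
p̂₁ − p̂₂ = 0.4580; interval 0.4580 ± 0.04752 gives (0.4105, 0.5055).

(0.4105, 0.5055)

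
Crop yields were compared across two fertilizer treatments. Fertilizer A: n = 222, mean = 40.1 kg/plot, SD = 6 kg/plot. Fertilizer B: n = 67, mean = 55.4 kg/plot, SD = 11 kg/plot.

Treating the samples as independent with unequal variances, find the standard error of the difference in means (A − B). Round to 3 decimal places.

1.403

Standard errors of each mean: 6/√222 = 0.4027 and 11/√67 = 1.3439.
SE(x̄₁ − x̄₂) = √(0.4027² + 1.3439²) = 1.4029 for independent samples with unequal variances.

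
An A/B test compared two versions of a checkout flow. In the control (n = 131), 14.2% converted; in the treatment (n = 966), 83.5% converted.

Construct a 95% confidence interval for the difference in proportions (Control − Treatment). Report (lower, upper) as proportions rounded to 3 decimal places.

SE₁ = √(p̂₁(1−p̂₁)/n₁) = √(0.1420·0.8580/131) = 0.03050; SE₂ = √(0.8350·0.1650/966) = 0.01194.
Independent samples: SE of the difference = √(SE₁² + SE₂²) = √(0.00093025 + 0.0001425636) = 0.03275.
z* for 95% confidence is 1.960, so the margin of error is 1.960 × 0.03275 = 0.06419.
Point estimate p̂₁ − p̂₂ = 0.1420 − 0.8350 = -0.6930.
-0.6930 ± 0.06419 → (-0.757, -0.629).

(-0.757, -0.629)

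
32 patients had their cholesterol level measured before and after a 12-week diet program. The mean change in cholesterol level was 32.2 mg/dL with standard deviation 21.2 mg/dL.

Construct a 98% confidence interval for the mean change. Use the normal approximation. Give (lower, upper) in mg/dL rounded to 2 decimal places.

(23.48, 40.92)

Paired design: SE = s_d/√n = 21.2/√32 = 3.7477.
z* = 2.326; margin of error = 2.326 × 3.7477 = 8.7172.
32.2 ± 8.7172 → (23.48, 40.92).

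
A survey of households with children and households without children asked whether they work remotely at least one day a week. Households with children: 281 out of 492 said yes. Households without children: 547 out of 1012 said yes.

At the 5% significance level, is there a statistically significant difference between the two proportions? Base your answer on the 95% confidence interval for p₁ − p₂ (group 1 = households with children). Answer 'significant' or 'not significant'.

First, p̂₁ = 281/492 = 0.5711; p̂₂ = 547/1012 = 0.5405.
The two standard errors are √(0.5711×0.4289/492) = 0.02231 and √(0.5405×0.4595/1012) = 0.01567.
Because the samples are independent, SE_diff = √(0.02231² + 0.01567²) = 0.02726.
Using z* = 1.960 for 95%, ME = 1.960 × 0.02726 = 0.05343.
p̂₁ − p̂₂ = 0.0306; interval 0.0306 ± 0.05343 gives (-0.02283, 0.08403).
The interval (-0.02283, 0.08403) contains 0, so the difference is not significant.

not significant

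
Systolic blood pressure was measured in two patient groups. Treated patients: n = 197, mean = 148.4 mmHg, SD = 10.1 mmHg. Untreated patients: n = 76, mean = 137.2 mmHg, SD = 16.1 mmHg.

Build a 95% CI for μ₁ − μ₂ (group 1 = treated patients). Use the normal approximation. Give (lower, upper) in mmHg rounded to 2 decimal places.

(7.32, 15.08)

Standard errors of each mean: 10.1/√197 = 0.7196 and 16.1/√76 = 1.8468.
SE(x̄₁ − x̄₂) = √(0.7196² + 1.8468²) = 1.9820 for independent samples with unequal variances.
With z* = 1.960, the margin is 1.960 × 1.9820 = 3.8847.
x̄₁ − x̄₂ = 148.4 − 137.2 = 11.2000; the interval is 11.2000 ± 3.8847 = (7.32, 15.08).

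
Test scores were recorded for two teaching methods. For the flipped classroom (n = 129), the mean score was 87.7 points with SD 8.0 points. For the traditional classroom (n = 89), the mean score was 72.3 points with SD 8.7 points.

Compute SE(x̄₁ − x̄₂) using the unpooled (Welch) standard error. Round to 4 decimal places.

SE₁ = s₁/√n₁ = 8.0/√129 = 0.7044; SE₂ = 8.7/√89 = 0.9222.
Independent samples, unequal variances: SE_diff = √(SE₁² + SE₂²) = √(0.49617936 + 0.85045284) = 1.1604.

1.1604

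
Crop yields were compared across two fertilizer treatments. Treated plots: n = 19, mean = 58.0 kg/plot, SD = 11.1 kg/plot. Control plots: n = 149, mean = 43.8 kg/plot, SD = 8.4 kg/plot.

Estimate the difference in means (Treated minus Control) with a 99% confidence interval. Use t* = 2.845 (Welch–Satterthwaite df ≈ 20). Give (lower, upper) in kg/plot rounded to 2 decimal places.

Standard errors of each mean: 11.1/√19 = 2.5465 and 8.4/√149 = 0.6882.
SE(x̄₁ − x̄₂) = √(2.5465² + 0.6882²) = 2.6379 for independent samples with unequal variances.
With t* = 2.845, the margin is 2.845 × 2.6379 = 7.5048.
x̄₁ − x̄₂ = 58.0 − 43.8 = 14.2000; the interval is 14.2000 ± 7.5048 = (6.70, 21.70).

(6.70, 21.70)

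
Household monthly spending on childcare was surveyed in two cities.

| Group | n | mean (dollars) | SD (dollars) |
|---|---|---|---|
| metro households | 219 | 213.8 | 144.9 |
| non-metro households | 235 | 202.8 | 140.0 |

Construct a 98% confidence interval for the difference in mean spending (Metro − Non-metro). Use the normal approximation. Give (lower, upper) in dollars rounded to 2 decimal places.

(-20.14, 42.14)

SE₁ = s₁/√n₁ = 144.9/√219 = 9.7914; SE₂ = 140.0/√235 = 9.1326.
Independent samples, unequal variances: SE_diff = √(SE₁² + SE₂²) = √(95.87151396 + 83.40438276) = 13.3894.
z* = 2.326, so margin of error = 2.326 × 13.3894 = 31.1437.
Difference in means = 213.8 − 202.8 = 11.0000.
11.0000 ± 31.1437 → (-20.14, 42.14).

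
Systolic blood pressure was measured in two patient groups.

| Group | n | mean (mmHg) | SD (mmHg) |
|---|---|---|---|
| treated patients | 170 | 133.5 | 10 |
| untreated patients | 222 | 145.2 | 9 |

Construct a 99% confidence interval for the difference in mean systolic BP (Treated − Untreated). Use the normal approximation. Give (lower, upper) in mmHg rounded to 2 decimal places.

SE₁ = s₁/√n₁ = 10/√170 = 0.7670; SE₂ = 9/√222 = 0.6040.
Independent samples, unequal variances: SE_diff = √(SE₁² + SE₂²) = √(0.588289 + 0.364816) = 0.9763.
z* = 2.576, so margin of error = 2.576 × 0.9763 = 2.5149.
Difference in means = 133.5 − 145.2 = -11.7000.
-11.7000 ± 2.5149 → (-14.21, -9.19).

(-14.21, -9.19)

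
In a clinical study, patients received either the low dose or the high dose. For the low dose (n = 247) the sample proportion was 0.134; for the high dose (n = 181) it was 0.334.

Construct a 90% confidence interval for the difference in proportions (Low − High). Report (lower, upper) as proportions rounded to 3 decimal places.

(-0.268, -0.132)

Each SE is √(p̂(1−p̂)/n): √(0.1340·0.8660/247) = 0.02168 and √(0.3340·0.6660/181) = 0.03506.
SE(p̂₁ − p̂₂) = √(SE₁² + SE₂²) = √(0.0004700224 + 0.0012292036) = 0.04122, since the two samples are independent.
At 90% confidence z* = 1.645; margin = 1.645 × 0.04122 = 0.06781.
The difference is 0.1340 − 0.3340 = -0.2000, so the interval is -0.2000 ± 0.06781 = (-0.268, -0.132).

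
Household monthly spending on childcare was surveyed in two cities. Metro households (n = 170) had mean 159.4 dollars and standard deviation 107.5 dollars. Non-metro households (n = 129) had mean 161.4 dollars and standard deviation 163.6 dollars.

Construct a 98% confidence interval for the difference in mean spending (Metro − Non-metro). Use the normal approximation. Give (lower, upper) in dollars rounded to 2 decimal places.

(-40.60, 36.60)

Standard errors of each mean: 107.5/√170 = 8.2449 and 163.6/√129 = 14.4042.
SE(x̄₁ − x̄₂) = √(8.2449² + 14.4042²) = 16.5970 for independent samples with unequal variances.
With z* = 2.326, the margin is 2.326 × 16.5970 = 38.6046.
x̄₁ − x̄₂ = 159.4 − 161.4 = -2.0000; the interval is -2.0000 ± 38.6046 = (-40.60, 36.60).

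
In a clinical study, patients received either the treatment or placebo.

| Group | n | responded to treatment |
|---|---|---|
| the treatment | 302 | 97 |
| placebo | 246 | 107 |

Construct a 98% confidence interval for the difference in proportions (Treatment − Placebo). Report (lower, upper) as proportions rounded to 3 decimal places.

(-0.210, -0.017)

Sample proportions: 97/302 = 0.3212, 107/246 = 0.4350.
Each SE is √(p̂(1−p̂)/n): √(0.3212·0.6788/302) = 0.02687 and √(0.4350·0.5650/246) = 0.03161.
SE(p̂₁ − p̂₂) = √(SE₁² + SE₂²) = √(0.0007219969 + 0.0009991921) = 0.04149, since the two samples are independent.
At 98% confidence z* = 2.326; margin = 2.326 × 0.04149 = 0.09651.
The difference is 0.3212 − 0.4350 = -0.1138, so the interval is -0.1138 ± 0.09651 = (-0.210, -0.017).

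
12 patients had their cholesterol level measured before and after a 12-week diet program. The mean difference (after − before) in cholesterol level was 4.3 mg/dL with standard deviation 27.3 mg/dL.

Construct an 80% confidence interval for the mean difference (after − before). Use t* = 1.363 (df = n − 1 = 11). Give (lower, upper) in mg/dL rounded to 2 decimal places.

This is a matched-pairs design, so SE = s_d/√n = 27.3/√12 = 7.8808.
Margin = 1.363 × 7.8808 = 10.7415; the interval is 4.3 ± 10.7415 = (-6.44, 15.04).

(-6.44, 15.04)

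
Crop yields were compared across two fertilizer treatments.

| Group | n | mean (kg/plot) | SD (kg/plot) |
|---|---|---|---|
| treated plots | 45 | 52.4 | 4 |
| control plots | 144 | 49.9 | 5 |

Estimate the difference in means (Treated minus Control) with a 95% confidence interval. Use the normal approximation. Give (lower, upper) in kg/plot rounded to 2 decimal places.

SE₁ = s₁/√n₁ = 4/√45 = 0.5963; SE₂ = 5/√144 = 0.4167.
Independent samples, unequal variances: SE_diff = √(SE₁² + SE₂²) = √(0.35557369 + 0.17363889) = 0.7275.
z* = 1.960, so margin of error = 1.960 × 0.7275 = 1.4259.
Difference in means = 52.4 − 49.9 = 2.5000.
2.5000 ± 1.4259 → (1.07, 3.93).

(1.07, 3.93)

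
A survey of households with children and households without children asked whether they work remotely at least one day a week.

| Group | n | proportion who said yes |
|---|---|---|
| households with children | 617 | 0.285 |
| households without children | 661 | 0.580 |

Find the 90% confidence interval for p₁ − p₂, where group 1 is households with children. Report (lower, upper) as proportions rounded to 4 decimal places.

(-0.3385, -0.2515)

The two standard errors are √(0.2850×0.7150/617) = 0.01817 and √(0.5800×0.4200/661) = 0.01920.
Because the samples are independent, SE_diff = √(0.01817² + 0.01920²) = 0.02643.
Using z* = 1.645 for 90%, ME = 1.645 × 0.02643 = 0.04348.
p̂₁ − p̂₂ = -0.2950; interval -0.2950 ± 0.04348 gives (-0.3385, -0.2515).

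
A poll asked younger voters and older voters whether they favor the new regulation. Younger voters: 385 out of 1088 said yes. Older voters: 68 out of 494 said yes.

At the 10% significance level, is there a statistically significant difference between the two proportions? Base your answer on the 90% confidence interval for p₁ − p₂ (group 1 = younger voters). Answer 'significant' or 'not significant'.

Sample proportions: 385/1088 = 0.3539, 68/494 = 0.1377.
Each SE is √(p̂(1−p̂)/n): √(0.3539·0.6461/1088) = 0.01450 and √(0.1377·0.8623/494) = 0.01550.
SE(p̂₁ − p̂₂) = √(SE₁² + SE₂²) = √(0.00021025 + 0.00024025) = 0.02122, since the two samples are independent.
At 90% confidence z* = 1.645; margin = 1.645 × 0.02122 = 0.03491.
The difference is 0.3539 − 0.1377 = 0.2162, so the interval is 0.2162 ± 0.03491 = (0.18129, 0.25111).
The interval (0.18129, 0.25111) does not contain 0, so the difference is significant.

significant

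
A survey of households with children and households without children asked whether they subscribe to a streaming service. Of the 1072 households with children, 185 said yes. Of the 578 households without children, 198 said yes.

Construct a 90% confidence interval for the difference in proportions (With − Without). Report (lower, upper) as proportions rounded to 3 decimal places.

Sample proportions: 185/1072 = 0.1726, 198/578 = 0.3426.
Each SE is √(p̂(1−p̂)/n): √(0.1726·0.8274/1072) = 0.01154 and √(0.3426·0.6574/578) = 0.01974.
SE(p̂₁ − p̂₂) = √(SE₁² + SE₂²) = √(0.0001331716 + 0.0003896676) = 0.02287, since the two samples are independent.
At 90% confidence z* = 1.645; margin = 1.645 × 0.02287 = 0.03762.
The difference is 0.1726 − 0.3426 = -0.1700, so the interval is -0.1700 ± 0.03762 = (-0.208, -0.132).

(-0.208, -0.132)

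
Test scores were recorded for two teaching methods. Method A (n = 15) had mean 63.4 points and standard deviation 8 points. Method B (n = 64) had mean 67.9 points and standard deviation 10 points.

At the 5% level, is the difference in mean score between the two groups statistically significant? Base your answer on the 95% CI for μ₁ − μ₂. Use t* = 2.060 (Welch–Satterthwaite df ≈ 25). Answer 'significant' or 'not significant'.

Per-group SEs: s₁/√n₁ = 8/√15 = 2.0656, s₂/√n₂ = 10/√64 = 1.2500.
Unpooled SE of the difference: √(4.26670336 + 1.5625) = 2.4144.
Margin of error = t* · SE = 2.060 × 2.4144 = 4.9737.
x̄₁ − x̄₂ = 63.4 − 67.9 = -4.5000.
CI: -4.5000 ± 4.9737 = (-9.4737, 0.4737).
The interval (-9.4737, 0.4737) contains 0, so the difference is not significant.

not significant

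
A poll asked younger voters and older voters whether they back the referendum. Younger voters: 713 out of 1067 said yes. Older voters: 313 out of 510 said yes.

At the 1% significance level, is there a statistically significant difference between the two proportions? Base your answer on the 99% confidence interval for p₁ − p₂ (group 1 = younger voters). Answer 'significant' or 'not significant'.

not significant

First, p̂₁ = 713/1067 = 0.6682; p̂₂ = 313/510 = 0.6137.
The two standard errors are √(0.6682×0.3318/1067) = 0.01441 and √(0.6137×0.3863/510) = 0.02156.
Because the samples are independent, SE_diff = √(0.01441² + 0.02156²) = 0.02593.
Using z* = 2.576 for 99%, ME = 2.576 × 0.02593 = 0.06680.
p̂₁ − p̂₂ = 0.0545; interval 0.0545 ± 0.06680 gives (-0.01230, 0.12130).
The interval (-0.01230, 0.12130) contains 0, so the difference is not significant.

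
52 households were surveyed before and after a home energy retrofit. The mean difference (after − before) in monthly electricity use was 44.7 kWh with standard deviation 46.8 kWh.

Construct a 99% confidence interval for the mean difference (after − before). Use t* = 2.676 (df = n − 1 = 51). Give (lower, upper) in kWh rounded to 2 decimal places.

(27.33, 62.07)

This is a matched-pairs design, so SE = s_d/√n = 46.8/√52 = 6.4900.
Margin = 2.676 × 6.4900 = 17.3672; the interval is 44.7 ± 17.3672 = (27.33, 62.07).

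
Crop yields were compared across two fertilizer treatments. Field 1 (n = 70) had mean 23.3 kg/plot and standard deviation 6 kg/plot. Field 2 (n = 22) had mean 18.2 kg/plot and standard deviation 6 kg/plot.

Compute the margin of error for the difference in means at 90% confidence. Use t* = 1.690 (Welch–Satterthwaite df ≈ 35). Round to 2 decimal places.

2.48

Per-group SEs: s₁/√n₁ = 6/√70 = 0.7171, s₂/√n₂ = 6/√22 = 1.2792.
Unpooled SE of the difference: √(0.51423241 + 1.63635264) = 1.4665.
Margin of error = t* · SE = 1.690 × 1.4665 = 2.4784.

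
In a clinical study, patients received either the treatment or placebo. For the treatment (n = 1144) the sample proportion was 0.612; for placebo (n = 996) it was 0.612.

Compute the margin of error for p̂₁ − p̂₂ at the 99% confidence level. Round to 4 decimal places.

0.0544

The two standard errors are √(0.6120×0.3880/1144) = 0.01441 and √(0.6120×0.3880/996) = 0.01544.
Because the samples are independent, SE_diff = √(0.01441² + 0.01544²) = 0.02112.
Using z* = 2.576 for 99%, ME = 2.576 × 0.02112 = 0.05441.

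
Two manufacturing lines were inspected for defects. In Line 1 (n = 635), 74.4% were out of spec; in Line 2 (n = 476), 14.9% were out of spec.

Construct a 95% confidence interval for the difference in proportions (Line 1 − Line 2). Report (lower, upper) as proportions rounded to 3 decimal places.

SE₁ = √(p̂₁(1−p̂₁)/n₁) = √(0.7440·0.2560/635) = 0.01732; SE₂ = √(0.1490·0.8510/476) = 0.01632.
Independent samples: SE of the difference = √(SE₁² + SE₂²) = √(0.0002999824 + 0.0002663424) = 0.02380.
z* for 95% confidence is 1.960, so the margin of error is 1.960 × 0.02380 = 0.04665.
Point estimate p̂₁ − p̂₂ = 0.7440 − 0.1490 = 0.5950.
0.5950 ± 0.04665 → (0.548, 0.642).

(0.548, 0.642)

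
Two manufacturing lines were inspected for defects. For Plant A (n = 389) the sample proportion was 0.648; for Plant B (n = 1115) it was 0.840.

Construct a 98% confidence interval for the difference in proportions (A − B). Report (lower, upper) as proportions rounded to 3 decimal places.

The two standard errors are √(0.6480×0.3520/389) = 0.02421 and √(0.8400×0.1600/1115) = 0.01098.
Because the samples are independent, SE_diff = √(0.02421² + 0.01098²) = 0.02658.
Using z* = 2.326 for 98%, ME = 2.326 × 0.02658 = 0.06183.
p̂₁ − p̂₂ = -0.1920; interval -0.1920 ± 0.06183 gives (-0.254, -0.130).

(-0.254, -0.130)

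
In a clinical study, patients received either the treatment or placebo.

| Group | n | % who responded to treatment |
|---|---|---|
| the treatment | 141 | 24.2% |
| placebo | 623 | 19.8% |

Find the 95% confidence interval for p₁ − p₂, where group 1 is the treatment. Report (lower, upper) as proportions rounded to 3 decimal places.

(-0.033, 0.121)

The two standard errors are √(0.2420×0.7580/141) = 0.03607 and √(0.1980×0.8020/623) = 0.01597.
Because the samples are independent, SE_diff = √(0.03607² + 0.01597²) = 0.03945.
Using z* = 1.960 for 95%, ME = 1.960 × 0.03945 = 0.07732.
p̂₁ − p̂₂ = 0.0440; interval 0.0440 ± 0.07732 gives (-0.033, 0.121).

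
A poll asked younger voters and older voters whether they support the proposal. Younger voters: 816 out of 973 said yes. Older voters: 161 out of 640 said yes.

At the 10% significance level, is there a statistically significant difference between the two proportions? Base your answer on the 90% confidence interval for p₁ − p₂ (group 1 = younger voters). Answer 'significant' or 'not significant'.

p̂₁ = 816/973 = 0.8386 and p̂₂ = 161/640 = 0.2516.
SE₁ = √(p̂₁(1−p̂₁)/n₁) = √(0.8386·0.1614/973) = 0.01179; SE₂ = √(0.2516·0.7484/640) = 0.01715.
Independent samples: SE of the difference = √(SE₁² + SE₂²) = √(0.0001390041 + 0.0002941225) = 0.02081.
z* for 90% confidence is 1.645, so the margin of error is 1.645 × 0.02081 = 0.03423.
Point estimate p̂₁ − p̂₂ = 0.8386 − 0.2516 = 0.5870.
0.5870 ± 0.03423 → (0.55277, 0.62123).
The interval (0.55277, 0.62123) does not contain 0, so the difference is significant.

significant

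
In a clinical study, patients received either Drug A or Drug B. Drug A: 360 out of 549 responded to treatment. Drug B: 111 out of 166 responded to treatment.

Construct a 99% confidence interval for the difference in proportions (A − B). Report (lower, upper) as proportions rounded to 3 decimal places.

Sample proportions: 360/549 = 0.6557, 111/166 = 0.6687.
Each SE is √(p̂(1−p̂)/n): √(0.6557·0.3443/549) = 0.02028 and √(0.6687·0.3313/166) = 0.03653.
SE(p̂₁ − p̂₂) = √(SE₁² + SE₂²) = √(0.0004112784 + 0.0013344409) = 0.04178, since the two samples are independent.
At 99% confidence z* = 2.576; margin = 2.576 × 0.04178 = 0.10763.
The difference is 0.6557 − 0.6687 = -0.0130, so the interval is -0.0130 ± 0.10763 = (-0.121, 0.095).

(-0.121, 0.095)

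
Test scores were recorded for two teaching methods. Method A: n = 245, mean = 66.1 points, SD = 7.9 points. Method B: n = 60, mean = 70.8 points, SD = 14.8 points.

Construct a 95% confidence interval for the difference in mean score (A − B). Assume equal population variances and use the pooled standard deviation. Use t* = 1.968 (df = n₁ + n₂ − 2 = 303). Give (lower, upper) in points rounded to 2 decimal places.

Pooled variance s_p² = [244·7.9² + 59·14.8²] / (245+60−2) = 92.9089, so s_p = 9.6389.
SE_diff = s_p·√(1/n₁ + 1/n₂) = 9.6389·√(1/245 + 1/60) = 1.3884.
t* = 1.968; margin = 1.968 × 1.3884 = 2.7324.
Difference = 66.1 − 70.8 = -4.7000.
-4.7000 ± 2.7324 → (-7.43, -1.97).

(-7.43, -1.97)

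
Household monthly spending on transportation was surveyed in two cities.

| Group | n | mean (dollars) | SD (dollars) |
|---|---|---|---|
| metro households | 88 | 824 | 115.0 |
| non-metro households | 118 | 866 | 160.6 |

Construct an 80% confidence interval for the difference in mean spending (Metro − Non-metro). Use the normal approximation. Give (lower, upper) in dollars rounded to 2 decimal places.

(-66.62, -17.38)

SE₁ = s₁/√n₁ = 115.0/√88 = 12.2590; SE₂ = 160.6/√118 = 14.7844.
Independent samples, unequal variances: SE_diff = √(SE₁² + SE₂²) = √(150.283081 + 218.57848336) = 19.2058.
z* = 1.282, so margin of error = 1.282 × 19.2058 = 24.6218.
Difference in means = 824 − 866 = -42.0000.
-42.0000 ± 24.6218 → (-66.62, -17.38).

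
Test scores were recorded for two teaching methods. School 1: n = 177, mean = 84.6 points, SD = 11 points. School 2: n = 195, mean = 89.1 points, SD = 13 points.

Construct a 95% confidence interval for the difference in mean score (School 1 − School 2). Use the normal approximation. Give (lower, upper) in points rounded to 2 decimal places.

(-6.94, -2.06)

SE₁ = s₁/√n₁ = 11/√177 = 0.8268; SE₂ = 13/√195 = 0.9309.
Independent samples, unequal variances: SE_diff = √(SE₁² + SE₂²) = √(0.68359824 + 0.86657481) = 1.2451.
z* = 1.960, so margin of error = 1.960 × 1.2451 = 2.4404.
Difference in means = 84.6 − 89.1 = -4.5000.
-4.5000 ± 2.4404 → (-6.94, -2.06).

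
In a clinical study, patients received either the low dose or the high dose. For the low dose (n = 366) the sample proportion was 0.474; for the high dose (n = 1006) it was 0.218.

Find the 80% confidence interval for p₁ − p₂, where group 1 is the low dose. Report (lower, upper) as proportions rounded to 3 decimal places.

(0.219, 0.293)

Each SE is √(p̂(1−p̂)/n): √(0.4740·0.5260/366) = 0.02610 and √(0.2180·0.7820/1006) = 0.01302.
SE(p̂₁ − p̂₂) = √(SE₁² + SE₂²) = √(0.00068121 + 0.0001695204) = 0.02917, since the two samples are independent.
At 80% confidence z* = 1.282; margin = 1.282 × 0.02917 = 0.03740.
The difference is 0.4740 − 0.2180 = 0.2560, so the interval is 0.2560 ± 0.03740 = (0.219, 0.293).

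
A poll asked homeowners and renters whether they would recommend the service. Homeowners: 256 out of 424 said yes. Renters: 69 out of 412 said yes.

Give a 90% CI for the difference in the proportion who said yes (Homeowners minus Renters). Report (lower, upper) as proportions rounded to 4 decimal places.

Sample proportions: 256/424 = 0.6038, 69/412 = 0.1675.
Each SE is √(p̂(1−p̂)/n): √(0.6038·0.3962/424) = 0.02375 and √(0.1675·0.8325/412) = 0.01840.
SE(p̂₁ − p̂₂) = √(SE₁² + SE₂²) = √(0.0005640625 + 0.00033856) = 0.03004, since the two samples are independent.
At 90% confidence z* = 1.645; margin = 1.645 × 0.03004 = 0.04942.
The difference is 0.6038 − 0.1675 = 0.4363, so the interval is 0.4363 ± 0.04942 = (0.3869, 0.4857).

(0.3869, 0.4857)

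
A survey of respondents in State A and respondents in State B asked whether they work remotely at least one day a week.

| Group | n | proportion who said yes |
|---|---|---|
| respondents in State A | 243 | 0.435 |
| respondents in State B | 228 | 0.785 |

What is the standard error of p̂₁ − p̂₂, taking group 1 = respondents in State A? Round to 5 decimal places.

SE₁ = √(p̂₁(1−p̂₁)/n₁) = √(0.4350·0.5650/243) = 0.03180; SE₂ = √(0.7850·0.2150/228) = 0.02721.
Independent samples: SE of the difference = √(SE₁² + SE₂²) = √(0.00101124 + 0.0007403841) = 0.04185.

0.04185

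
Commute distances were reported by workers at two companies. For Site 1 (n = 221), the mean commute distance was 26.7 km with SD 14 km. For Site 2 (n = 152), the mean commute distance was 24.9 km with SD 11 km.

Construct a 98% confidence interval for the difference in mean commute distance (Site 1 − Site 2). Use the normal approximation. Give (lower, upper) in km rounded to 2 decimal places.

(-1.22, 4.82)

Standard errors of each mean: 14/√221 = 0.9417 and 11/√152 = 0.8922.
SE(x̄₁ − x̄₂) = √(0.9417² + 0.8922²) = 1.2972 for independent samples with unequal variances.
With z* = 2.326, the margin is 2.326 × 1.2972 = 3.0173.
x̄₁ − x̄₂ = 26.7 − 24.9 = 1.8000; the interval is 1.8000 ± 3.0173 = (-1.22, 4.82).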